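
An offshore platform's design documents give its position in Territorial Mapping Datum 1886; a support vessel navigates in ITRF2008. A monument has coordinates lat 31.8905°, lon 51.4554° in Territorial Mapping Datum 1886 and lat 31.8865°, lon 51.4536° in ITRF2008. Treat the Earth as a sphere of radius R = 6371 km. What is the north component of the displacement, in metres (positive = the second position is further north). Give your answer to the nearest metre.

Δφ = 31.8865° − 31.8905° = -0.0040°; Δλ = 51.4536° − 51.4554° = -0.0018°.
1° along a meridian = πR/180 = 111195 m.
ΔN = Δφ × 111195 = -444.8 m; ΔE = Δλ × 111195 × cos(31.8905°) = -0.0018 × 111195 × 0.849059 = -169.9 m.

ΔN = -445 m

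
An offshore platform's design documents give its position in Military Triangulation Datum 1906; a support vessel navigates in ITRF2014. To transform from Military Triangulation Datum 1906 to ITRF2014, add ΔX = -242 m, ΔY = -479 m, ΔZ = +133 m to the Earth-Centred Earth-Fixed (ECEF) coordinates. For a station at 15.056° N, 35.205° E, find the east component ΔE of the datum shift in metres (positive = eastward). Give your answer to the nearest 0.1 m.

ΔE = -251.9 m

The local east axis at (φ, λ) is (−sin λ, cos λ, 0), so ΔE = −sin(35.205°)·(-242) + cos(35.205°)·(-479) = -251.87 m.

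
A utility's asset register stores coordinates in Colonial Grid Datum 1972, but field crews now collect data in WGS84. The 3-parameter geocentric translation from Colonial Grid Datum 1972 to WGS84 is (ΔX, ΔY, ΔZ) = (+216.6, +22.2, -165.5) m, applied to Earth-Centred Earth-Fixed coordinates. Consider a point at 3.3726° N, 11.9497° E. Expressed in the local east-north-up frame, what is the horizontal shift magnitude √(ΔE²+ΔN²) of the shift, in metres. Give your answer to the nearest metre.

At φ = 3.3726°, λ = 11.9497°: sin φ = 0.058829, cos φ = 0.998268, sin λ = 0.207053, cos λ = 0.978330.
ΔE = −sin λ·ΔX + cos λ·ΔY = −(0.207053)·(216.6) + (0.978330)·(22.2) = -23.13 m.
ΔN = −sin φ cos λ·ΔX − sin φ sin λ·ΔY + cos φ·ΔZ = −(0.058829)(0.978330)(216.6) − (0.058829)(0.207053)(22.2) + (0.998268)(-165.5) = -177.95 m.
Horizontal magnitude = √(ΔE² + ΔN²) = √((-23.13)² + (-177.95)²) = 179.45 m.

179 m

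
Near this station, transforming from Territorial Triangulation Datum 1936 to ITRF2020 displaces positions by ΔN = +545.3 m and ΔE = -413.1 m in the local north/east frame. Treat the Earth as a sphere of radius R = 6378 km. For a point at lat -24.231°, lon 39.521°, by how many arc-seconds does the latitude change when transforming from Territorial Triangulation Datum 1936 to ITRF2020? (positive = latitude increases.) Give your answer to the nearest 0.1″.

Δφ = 17.6″

On a sphere of radius R, 1 rad of latitude = R, so Δφ = ΔN / R = 545.3 / 6378000 = 8.5497e-05 rad = 17.635″.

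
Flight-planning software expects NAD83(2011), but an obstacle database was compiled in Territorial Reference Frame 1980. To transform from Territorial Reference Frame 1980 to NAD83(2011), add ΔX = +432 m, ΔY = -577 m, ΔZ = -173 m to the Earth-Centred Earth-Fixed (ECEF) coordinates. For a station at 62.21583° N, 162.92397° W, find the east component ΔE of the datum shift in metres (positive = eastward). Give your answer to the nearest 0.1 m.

ΔE = 678.4 m

The local east axis at (φ, λ) is (−sin λ, cos λ, 0), so ΔE = −sin(-162.92397°)·432 + cos(-162.92397°)·(-577) = 678.42 m.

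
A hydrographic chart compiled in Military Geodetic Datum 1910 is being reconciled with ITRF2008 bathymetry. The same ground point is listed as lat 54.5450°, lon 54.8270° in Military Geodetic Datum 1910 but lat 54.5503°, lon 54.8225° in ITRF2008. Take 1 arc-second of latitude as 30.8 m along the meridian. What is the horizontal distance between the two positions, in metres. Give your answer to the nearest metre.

Δφ = 54.5503° − 54.5450° = +0.0053°; Δλ = 54.8225° − 54.8270° = -0.0045°.
1° of latitude = 3600 × 30.80 = 110880 m.
ΔN = Δφ × 110880 = 587.7 m; ΔE = Δλ × 110880 × cos(54.5450°) = -0.0045 × 110880 × 0.580063 = -289.4 m.
Distance = √(ΔE² + ΔN²) = √((-289.4)² + 587.7²) = 655.1 m.

655 m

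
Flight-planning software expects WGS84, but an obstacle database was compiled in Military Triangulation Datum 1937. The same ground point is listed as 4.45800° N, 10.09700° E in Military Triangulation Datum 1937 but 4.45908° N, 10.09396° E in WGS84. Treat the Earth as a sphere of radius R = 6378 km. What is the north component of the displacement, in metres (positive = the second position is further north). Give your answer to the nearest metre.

ΔN = 120 m

Δφ = 4.45908° − 4.45800° = +0.00108°; Δλ = 10.09396° − 10.09700° = -0.00304°.
1° along a meridian = πR/180 = 111317 m.
ΔN = Δφ × 111317 = 120.2 m; ΔE = Δλ × 111317 × cos(4.45800°) = -0.00304 × 111317 × 0.996975 = -337.4 m.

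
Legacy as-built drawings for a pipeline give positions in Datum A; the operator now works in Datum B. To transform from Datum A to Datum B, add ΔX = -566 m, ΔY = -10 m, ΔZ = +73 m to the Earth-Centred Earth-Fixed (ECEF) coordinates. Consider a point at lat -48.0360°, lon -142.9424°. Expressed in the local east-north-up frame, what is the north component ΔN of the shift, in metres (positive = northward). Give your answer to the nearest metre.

ΔN = 389 m

The local north axis is (−sin φ cos λ, −sin φ sin λ, cos φ), giving ΔN = 335.857 + 4.481 + 48.812 = 389.15 m.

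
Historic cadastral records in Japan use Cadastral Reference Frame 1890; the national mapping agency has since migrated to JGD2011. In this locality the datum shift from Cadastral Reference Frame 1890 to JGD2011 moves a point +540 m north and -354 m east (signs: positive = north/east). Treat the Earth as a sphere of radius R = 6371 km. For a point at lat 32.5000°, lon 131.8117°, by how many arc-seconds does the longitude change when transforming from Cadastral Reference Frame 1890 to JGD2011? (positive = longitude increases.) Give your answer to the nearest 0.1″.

At latitude 32.5000°, cos φ = 0.843391.
One radian of longitude at latitude φ spans R cos φ, so Δλ = ΔE / (R cos φ) = -354.0 / (6371000 × 0.843391) = -6.5882e-05 rad = -13.589″.

Δλ = -13.6″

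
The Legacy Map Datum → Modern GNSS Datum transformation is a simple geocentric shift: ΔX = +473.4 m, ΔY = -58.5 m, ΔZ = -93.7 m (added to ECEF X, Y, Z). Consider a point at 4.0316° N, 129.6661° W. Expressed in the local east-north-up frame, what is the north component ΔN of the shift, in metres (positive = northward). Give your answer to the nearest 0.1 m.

At φ = 4.0316°, λ = -129.6661°: sin φ = 0.070307, cos φ = 0.997525, sin λ = -0.769777, cos λ = -0.638312.
ΔN = −sin φ cos λ·ΔX − sin φ sin λ·ΔY + cos φ·ΔZ = −(0.070307)(-0.638312)(473.4) − (0.070307)(-0.769777)(-58.5) + (0.997525)(-93.7) = -75.39 m.

ΔN = -75.4 m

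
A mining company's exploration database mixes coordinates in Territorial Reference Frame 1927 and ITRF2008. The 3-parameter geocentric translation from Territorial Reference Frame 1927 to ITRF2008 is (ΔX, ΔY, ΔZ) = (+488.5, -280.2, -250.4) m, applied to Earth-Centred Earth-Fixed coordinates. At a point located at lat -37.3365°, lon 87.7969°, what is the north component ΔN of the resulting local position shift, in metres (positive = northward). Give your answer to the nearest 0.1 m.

ΔN = -357.5 m

At φ = -37.3365°, λ = 87.7969°: sin φ = -0.606495, cos φ = 0.795087, sin λ = 0.999261, cos λ = 0.038442.
ΔN = −sin φ cos λ·ΔX − sin φ sin λ·ΔY + cos φ·ΔZ = −(-0.606495)(0.038442)(488.5) − (-0.606495)(0.999261)(-280.2) + (0.795087)(-250.4) = -357.51 m.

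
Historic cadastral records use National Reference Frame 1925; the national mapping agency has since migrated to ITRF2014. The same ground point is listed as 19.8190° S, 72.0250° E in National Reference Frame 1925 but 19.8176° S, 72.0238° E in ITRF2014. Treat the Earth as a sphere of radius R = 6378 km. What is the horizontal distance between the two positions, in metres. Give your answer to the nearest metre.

200 m

Δφ = -19.8176° − -19.8190° = +0.0014°; Δλ = 72.0238° − 72.0250° = -0.0012°.
1° along a meridian = πR/180 = 111317 m.
ΔN = Δφ × 111317 = 155.8 m; ΔE = Δλ × 111317 × cos(-19.8190°) = -0.0012 × 111317 × 0.940768 = -125.7 m.
Distance = √(ΔE² + ΔN²) = √((-125.7)² + 155.8²) = 200.2 m.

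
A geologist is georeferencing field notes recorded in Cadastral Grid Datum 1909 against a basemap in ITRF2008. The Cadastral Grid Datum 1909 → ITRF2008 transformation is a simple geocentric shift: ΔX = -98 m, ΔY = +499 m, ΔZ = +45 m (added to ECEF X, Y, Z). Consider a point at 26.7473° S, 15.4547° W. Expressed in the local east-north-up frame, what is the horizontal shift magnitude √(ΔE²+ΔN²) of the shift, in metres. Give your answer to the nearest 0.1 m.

459.1 m

At φ = -26.7473°, λ = -15.4547°: sin φ = -0.450056, cos φ = 0.893000, sin λ = -0.266476, cos λ = 0.963841.
ΔE = −sin λ·ΔX + cos λ·ΔY = −(-0.266476)·(-98) + (0.963841)·(499) = 454.84 m.
ΔN = −sin φ cos λ·ΔX − sin φ sin λ·ΔY + cos φ·ΔZ = −(-0.450056)(0.963841)(-98) − (-0.450056)(-0.266476)(499) + (0.893000)(45) = -62.17 m.
Horizontal magnitude = √(ΔE² + ΔN²) = √(454.84² + (-62.17)²) = 459.07 m.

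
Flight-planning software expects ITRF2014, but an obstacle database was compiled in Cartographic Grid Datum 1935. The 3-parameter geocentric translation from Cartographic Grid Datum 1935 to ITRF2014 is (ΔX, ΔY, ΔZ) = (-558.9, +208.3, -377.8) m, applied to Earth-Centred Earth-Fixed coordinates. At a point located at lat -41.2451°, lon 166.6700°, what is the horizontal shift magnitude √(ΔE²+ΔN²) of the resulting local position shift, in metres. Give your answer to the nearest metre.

129 m

At φ = -41.2451°, λ = 166.6700°: sin φ = -0.659282, cos φ = 0.751896, sin λ = 0.230559, cos λ = -0.973058.
ΔE = −sin λ·ΔX + cos λ·ΔY = −(0.230559)·(-558.9) + (-0.973058)·(208.3) = -73.83 m.
ΔN = −sin φ cos λ·ΔX − sin φ sin λ·ΔY + cos φ·ΔZ = −(-0.659282)(-0.973058)(-558.9) − (-0.659282)(0.230559)(208.3) + (0.751896)(-377.8) = 106.14 m.
Horizontal magnitude = √(ΔE² + ΔN²) = √((-73.83)² + 106.14²) = 129.29 m.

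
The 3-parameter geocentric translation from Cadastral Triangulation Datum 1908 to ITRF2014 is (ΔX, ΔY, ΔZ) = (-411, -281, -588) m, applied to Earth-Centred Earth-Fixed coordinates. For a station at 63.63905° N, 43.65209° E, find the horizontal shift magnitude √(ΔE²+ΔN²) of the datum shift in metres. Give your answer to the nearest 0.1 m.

196.4 m

At φ = 63.63905°, λ = 43.65209°: sin φ = 0.896015, cos φ = 0.444025, sin λ = 0.690278, cos λ = 0.723545.
ΔE = −sin λ·ΔX + cos λ·ΔY = −(0.690278)·(-411) + (0.723545)·(-281) = 80.39 m.
ΔN = −sin φ cos λ·ΔX − sin φ sin λ·ΔY + cos φ·ΔZ = −(0.896015)(0.723545)(-411) − (0.896015)(0.690278)(-281) + (0.444025)(-588) = 179.17 m.
Horizontal magnitude = √(ΔE² + ΔN²) = √(80.39² + 179.17²) = 196.37 m.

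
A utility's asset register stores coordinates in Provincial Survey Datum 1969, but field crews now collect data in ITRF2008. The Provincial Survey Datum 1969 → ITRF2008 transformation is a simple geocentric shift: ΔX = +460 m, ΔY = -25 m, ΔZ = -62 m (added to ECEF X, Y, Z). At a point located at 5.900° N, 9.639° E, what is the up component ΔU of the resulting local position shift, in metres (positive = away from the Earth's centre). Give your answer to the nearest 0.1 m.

At φ = 5.900°, λ = 9.639°: sin φ = 0.102793, cos φ = 0.994703, sin λ = 0.167440, cos λ = 0.985882.
ΔU = cos φ cos λ·ΔX + cos φ sin λ·ΔY + sin φ·ΔZ = (0.994703)(0.985882)(460) + (0.994703)(0.167440)(-25) + (0.102793)(-62) = 440.57 m.

ΔU = 440.6 m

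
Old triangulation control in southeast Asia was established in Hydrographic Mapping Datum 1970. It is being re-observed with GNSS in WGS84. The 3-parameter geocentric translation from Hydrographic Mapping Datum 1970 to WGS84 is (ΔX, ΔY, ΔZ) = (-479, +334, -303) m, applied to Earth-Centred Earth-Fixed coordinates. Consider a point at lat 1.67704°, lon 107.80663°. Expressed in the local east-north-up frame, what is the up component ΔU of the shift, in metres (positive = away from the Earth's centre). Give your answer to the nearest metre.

ΔU = 455 m

At φ = 1.67704°, λ = 107.80663°: sin φ = 0.029266, cos φ = 0.999572, sin λ = 0.952094, cos λ = -0.305805.
ΔU = cos φ cos λ·ΔX + cos φ sin λ·ΔY + sin φ·ΔZ = (0.999572)(-0.305805)(-479) + (0.999572)(0.952094)(334) + (0.029266)(-303) = 455.41 m.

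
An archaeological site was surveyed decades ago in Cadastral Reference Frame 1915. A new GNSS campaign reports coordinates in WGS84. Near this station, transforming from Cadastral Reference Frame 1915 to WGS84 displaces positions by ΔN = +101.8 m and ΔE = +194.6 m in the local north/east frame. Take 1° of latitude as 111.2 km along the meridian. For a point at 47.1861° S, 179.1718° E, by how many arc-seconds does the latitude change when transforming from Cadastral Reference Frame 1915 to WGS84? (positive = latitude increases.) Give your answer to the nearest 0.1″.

1° of latitude = 111.2 km, so Δφ = 101.8 / 111200 = 0.0009155° = 3.296″.

Δφ = 3.3″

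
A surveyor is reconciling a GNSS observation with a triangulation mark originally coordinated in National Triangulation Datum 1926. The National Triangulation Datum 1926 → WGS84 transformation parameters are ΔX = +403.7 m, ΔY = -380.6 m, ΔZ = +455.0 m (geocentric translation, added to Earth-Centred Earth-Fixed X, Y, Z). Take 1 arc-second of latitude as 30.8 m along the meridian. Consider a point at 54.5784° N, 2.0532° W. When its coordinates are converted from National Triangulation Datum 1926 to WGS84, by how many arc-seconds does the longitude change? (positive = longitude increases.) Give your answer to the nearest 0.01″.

Δλ = -20.50″

sin φ = 0.814909, cos φ = 0.579588, sin λ = -0.035827, cos λ = 0.999358.
East component: ΔE = −sin λ·ΔX + cos λ·ΔY = −(-0.035827)(403.7) + (0.999358)(-380.6) = -365.89 m.
1° of latitude spans 3600 × 30.80 = 110880 m; at latitude φ, 1° of longitude spans that × cos φ = 64264.8 m, so Δλ = -365.89 / 64264.8 × 3600 = -20.497″.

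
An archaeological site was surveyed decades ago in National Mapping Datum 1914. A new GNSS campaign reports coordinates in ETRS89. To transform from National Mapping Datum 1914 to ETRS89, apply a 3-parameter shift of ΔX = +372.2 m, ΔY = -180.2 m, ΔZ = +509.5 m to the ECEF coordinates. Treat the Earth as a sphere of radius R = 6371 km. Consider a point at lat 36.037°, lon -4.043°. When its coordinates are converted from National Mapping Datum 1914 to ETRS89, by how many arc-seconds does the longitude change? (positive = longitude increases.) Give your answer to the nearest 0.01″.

Δλ = -6.15″

sin φ = 0.588308, cos φ = 0.808637, sin λ = -0.070505, cos λ = 0.997511.
East component: ΔE = −sin λ·ΔX + cos λ·ΔY = −(-0.070505)(372.2) + (0.997511)(-180.2) = -153.51 m.
1° of latitude spans πR/180 = 111195 m; at latitude φ, 1° of longitude spans that × cos φ = 89916.4 m, so Δλ = -153.51 / 89916.4 × 3600 = -6.146″.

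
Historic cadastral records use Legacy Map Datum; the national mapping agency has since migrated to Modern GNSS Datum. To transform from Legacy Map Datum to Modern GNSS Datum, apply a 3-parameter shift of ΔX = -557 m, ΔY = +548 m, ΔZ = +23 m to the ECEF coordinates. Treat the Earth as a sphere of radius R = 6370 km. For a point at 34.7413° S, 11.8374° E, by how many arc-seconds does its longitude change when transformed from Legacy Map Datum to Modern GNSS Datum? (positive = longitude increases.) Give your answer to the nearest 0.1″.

Δλ = 25.6″

sin φ = -0.569872, cos φ = 0.821733, sin λ = 0.205135, cos λ = 0.978734.
East component: ΔE = −sin λ·ΔX + cos λ·ΔY = −(0.205135)(-557) + (0.978734)(548) = 650.61 m.
1° of latitude spans πR/180 = 111177 m; at latitude φ, 1° of longitude spans that × cos φ = 91358.3 m, so Δλ = 650.61 / 91358.3 × 3600 = 25.637″.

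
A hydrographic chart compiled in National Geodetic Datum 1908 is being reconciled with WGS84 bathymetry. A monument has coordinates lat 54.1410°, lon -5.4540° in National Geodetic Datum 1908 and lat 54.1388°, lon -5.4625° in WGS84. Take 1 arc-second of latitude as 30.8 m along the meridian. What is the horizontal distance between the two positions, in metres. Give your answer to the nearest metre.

604 m

Δφ = 54.1388° − 54.1410° = -0.0022°; Δλ = -5.4625° − -5.4540° = -0.0085°.
1° of latitude = 3600 × 30.80 = 110880 m.
ΔN = Δφ × 110880 = -243.9 m; ΔE = Δλ × 110880 × cos(54.1410°) = -0.0085 × 110880 × 0.585793 = -552.1 m.
Distance = √(ΔE² + ΔN²) = √((-552.1)² + (-243.9)²) = 603.6 m.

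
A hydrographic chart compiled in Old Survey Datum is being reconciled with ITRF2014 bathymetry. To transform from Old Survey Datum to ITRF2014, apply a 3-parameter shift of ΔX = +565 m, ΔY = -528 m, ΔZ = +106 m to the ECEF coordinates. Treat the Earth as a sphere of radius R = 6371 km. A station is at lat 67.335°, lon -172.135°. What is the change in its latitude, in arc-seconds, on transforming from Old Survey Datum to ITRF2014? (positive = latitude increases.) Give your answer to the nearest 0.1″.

sin φ = 0.922774, cos φ = 0.385342, sin λ = -0.136839, cos λ = -0.990593.
North component: ΔN = −sin φ cos λ·ΔX − sin φ sin λ·ΔY + cos φ·ΔZ = −(0.922774)(-0.990593)(565) − (0.922774)(-0.136839)(-528) + (0.385342)(106) = 490.64 m.
1° of latitude spans πR/180 = 111195 m, so Δφ = 490.64 / 111195 × 3600 = 15.885″.

Δφ = 15.9″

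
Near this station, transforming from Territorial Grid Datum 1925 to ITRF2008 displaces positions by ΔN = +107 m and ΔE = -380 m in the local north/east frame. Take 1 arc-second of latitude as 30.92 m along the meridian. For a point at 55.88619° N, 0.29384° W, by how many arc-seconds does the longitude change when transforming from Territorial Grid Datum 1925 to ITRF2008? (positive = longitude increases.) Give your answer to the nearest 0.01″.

Δλ = -21.91″

At latitude 55.88619°, cos φ = 0.560839.
1″ of longitude at this latitude = 30.92 × cos φ = 17.3411 m, so Δλ = -380.0 / 17.3411 = -21.913″.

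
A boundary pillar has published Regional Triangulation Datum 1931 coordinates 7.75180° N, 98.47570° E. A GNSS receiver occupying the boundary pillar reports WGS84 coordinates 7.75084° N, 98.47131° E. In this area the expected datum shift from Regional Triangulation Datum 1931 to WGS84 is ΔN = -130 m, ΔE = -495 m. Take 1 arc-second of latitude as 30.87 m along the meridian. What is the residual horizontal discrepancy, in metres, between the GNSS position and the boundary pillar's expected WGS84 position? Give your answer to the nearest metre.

26 m

Observed coordinate differences: Δφ = -0.00096°, Δλ = -0.00439°.
Converting to metres (1° lat = 111132 m, cos φ = 0.990862): observed ΔN = -106.7 m, observed ΔE = -483.4 m.
Subtracting the expected shift leaves a residual of -106.7 − (-130) = 23.3 m north and -483.4 − (-495) = 11.6 m east.
Residual distance = √(23.3² + 11.6²) = 26.0 m.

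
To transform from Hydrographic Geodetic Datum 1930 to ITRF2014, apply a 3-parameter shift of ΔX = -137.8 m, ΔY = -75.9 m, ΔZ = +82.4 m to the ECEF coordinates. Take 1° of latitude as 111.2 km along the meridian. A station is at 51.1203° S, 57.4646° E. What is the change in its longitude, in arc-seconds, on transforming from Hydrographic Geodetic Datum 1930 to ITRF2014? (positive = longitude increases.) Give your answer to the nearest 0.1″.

sin φ = -0.778466, cos φ = 0.627687, sin λ = 0.843059, cos λ = 0.537821.
East component: ΔE = −sin λ·ΔX + cos λ·ΔY = −(0.843059)(-137.8) + (0.537821)(-75.9) = 75.35 m.
1° of latitude spans 111200 m; at latitude φ, 1° of longitude spans that × cos φ = 69798.8 m, so Δλ = 75.35 / 69798.8 × 3600 = 3.886″.

Δλ = 3.9″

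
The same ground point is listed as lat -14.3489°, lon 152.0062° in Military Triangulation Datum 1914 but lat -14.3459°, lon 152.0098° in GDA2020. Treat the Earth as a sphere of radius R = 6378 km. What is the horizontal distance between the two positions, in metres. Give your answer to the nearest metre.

512 m

Δφ = -14.3459° − -14.3489° = +0.0030°; Δλ = 152.0098° − 152.0062° = +0.0036°.
1° along a meridian = πR/180 = 111317 m.
ΔN = Δφ × 111317 = 334.0 m; ΔE = Δλ × 111317 × cos(-14.3489°) = +0.0036 × 111317 × 0.968805 = 388.2 m.
Distance = √(ΔE² + ΔN²) = √(388.2² + 334.0²) = 512.1 m.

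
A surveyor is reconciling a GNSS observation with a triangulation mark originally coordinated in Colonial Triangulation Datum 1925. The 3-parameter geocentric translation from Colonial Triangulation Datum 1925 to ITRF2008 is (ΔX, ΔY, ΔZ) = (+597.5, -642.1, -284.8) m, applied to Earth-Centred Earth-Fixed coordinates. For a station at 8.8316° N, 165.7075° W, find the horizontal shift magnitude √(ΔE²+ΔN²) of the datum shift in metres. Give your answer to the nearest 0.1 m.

At φ = 8.8316°, λ = -165.7075°: sin φ = 0.153531, cos φ = 0.988144, sin λ = -0.246872, cos λ = -0.969048.
ΔE = −sin λ·ΔX + cos λ·ΔY = −(-0.246872)·(597.5) + (-0.969048)·(-642.1) = 769.73 m.
ΔN = −sin φ cos λ·ΔX − sin φ sin λ·ΔY + cos φ·ΔZ = −(0.153531)(-0.969048)(597.5) − (0.153531)(-0.246872)(-642.1) + (0.988144)(-284.8) = -216.87 m.
Horizontal magnitude = √(ΔE² + ΔN²) = √(769.73² + (-216.87)²) = 799.70 m.

799.7 m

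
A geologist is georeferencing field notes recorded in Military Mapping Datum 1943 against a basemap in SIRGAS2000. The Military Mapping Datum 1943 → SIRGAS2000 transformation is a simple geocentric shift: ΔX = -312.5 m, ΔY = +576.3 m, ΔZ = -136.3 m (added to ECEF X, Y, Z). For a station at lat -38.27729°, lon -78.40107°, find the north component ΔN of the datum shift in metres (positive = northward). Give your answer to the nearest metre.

The local north axis is (−sin φ cos λ, −sin φ sin λ, cos φ), giving ΔN = -38.922 − 349.709 − 106.998 = -495.63 m.

ΔN = -496 m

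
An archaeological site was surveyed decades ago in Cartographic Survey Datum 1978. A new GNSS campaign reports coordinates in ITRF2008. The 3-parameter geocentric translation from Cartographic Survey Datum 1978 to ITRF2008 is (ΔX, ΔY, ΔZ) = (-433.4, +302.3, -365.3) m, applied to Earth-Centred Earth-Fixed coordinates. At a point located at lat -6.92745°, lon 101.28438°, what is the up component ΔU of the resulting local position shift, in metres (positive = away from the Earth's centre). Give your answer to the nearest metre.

ΔU = 423 m

At φ = -6.92745°, λ = 101.28438°: sin φ = -0.120612, cos φ = 0.992700, sin λ = 0.980668, cos λ = -0.195679.
ΔU = cos φ cos λ·ΔX + cos φ sin λ·ΔY + sin φ·ΔZ = (0.992700)(-0.195679)(-433.4) + (0.992700)(0.980668)(302.3) + (-0.120612)(-365.3) = 422.54 m.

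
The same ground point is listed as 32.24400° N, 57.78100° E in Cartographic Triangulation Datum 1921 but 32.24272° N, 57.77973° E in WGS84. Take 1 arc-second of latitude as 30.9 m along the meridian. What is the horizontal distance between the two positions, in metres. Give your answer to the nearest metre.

186 m

Δφ = 32.24272° − 32.24400° = -0.00128°; Δλ = 57.77973° − 57.78100° = -0.00127°.
1° of latitude = 3600 × 30.90 = 111240 m.
ΔN = Δφ × 111240 = -142.4 m; ΔE = Δλ × 111240 × cos(32.24400°) = -0.00127 × 111240 × 0.845784 = -119.5 m.
Distance = √(ΔE² + ΔN²) = √((-119.5)² + (-142.4)²) = 185.9 m.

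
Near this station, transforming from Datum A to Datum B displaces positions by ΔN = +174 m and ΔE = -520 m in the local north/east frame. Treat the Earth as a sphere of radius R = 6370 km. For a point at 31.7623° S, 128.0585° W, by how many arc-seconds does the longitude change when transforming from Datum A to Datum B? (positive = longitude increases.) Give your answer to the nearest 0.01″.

Δλ = -19.80″

At latitude -31.7623°, cos φ = 0.850239.
One radian of longitude at latitude φ spans R cos φ, so Δλ = ΔE / (R cos φ) = -520.0 / (6370000 × 0.850239) = -9.6011e-05 rad = -19.804″.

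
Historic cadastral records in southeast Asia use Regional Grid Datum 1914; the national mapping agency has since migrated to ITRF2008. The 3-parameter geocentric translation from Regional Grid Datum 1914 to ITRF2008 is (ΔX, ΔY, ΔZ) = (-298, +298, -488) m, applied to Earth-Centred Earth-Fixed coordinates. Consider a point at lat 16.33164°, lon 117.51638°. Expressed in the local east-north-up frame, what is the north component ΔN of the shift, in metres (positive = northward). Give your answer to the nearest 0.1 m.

At φ = 16.33164°, λ = 117.51638°: sin φ = 0.281197, cos φ = 0.959650, sin λ = 0.886879, cos λ = -0.462002.
ΔN = −sin φ cos λ·ΔX − sin φ sin λ·ΔY + cos φ·ΔZ = −(0.281197)(-0.462002)(-298) − (0.281197)(0.886879)(298) + (0.959650)(-488) = -581.34 m.

ΔN = -581.3 m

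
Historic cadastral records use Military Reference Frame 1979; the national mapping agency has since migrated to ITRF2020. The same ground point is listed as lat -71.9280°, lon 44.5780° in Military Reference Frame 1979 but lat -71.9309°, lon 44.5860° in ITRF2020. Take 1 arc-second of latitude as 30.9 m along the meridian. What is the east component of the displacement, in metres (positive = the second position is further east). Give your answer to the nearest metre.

Δφ = -71.9309° − -71.9280° = -0.0029°; Δλ = 44.5860° − 44.5780° = +0.0080°.
1° of latitude = 3600 × 30.90 = 111240 m.
ΔN = Δφ × 111240 = -322.6 m; ΔE = Δλ × 111240 × cos(-71.9280°) = +0.0080 × 111240 × 0.310212 = 276.1 m.

ΔE = 276 m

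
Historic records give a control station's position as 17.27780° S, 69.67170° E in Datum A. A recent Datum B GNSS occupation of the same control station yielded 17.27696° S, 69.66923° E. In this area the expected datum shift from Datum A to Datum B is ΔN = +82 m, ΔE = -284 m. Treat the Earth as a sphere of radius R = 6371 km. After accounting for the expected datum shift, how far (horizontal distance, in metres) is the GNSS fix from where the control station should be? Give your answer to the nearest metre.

25 m

Observed coordinate differences: Δφ = +0.00084°, Δλ = -0.00247°.
Converting to metres (1° lat = 111195 m, cos φ = 0.954876): observed ΔN = 93.4 m, observed ΔE = -262.3 m.
Subtracting the expected shift leaves a residual of 93.4 − (82) = 11.4 m north and -262.3 − (-284) = 21.7 m east.
Residual distance = √(11.4² + 21.7²) = 24.6 m.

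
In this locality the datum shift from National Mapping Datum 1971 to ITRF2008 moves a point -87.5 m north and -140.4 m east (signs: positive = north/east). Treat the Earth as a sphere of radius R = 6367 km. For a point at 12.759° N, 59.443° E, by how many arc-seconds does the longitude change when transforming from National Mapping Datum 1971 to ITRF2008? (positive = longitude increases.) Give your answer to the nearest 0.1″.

At latitude 12.759°, cos φ = 0.975308.
One radian of longitude at latitude φ spans R cos φ, so Δλ = ΔE / (R cos φ) = -140.4 / (6367000 × 0.975308) = -2.2609e-05 rad = -4.664″.

Δλ = -4.7″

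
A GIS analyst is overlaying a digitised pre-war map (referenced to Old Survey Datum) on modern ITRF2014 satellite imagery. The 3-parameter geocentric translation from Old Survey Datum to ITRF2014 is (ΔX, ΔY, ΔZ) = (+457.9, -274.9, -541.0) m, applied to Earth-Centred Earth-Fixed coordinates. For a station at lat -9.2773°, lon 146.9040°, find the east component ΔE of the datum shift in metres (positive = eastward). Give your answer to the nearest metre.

ΔE = -20 m

At φ = -9.2773°, λ = 146.9040°: sin φ = -0.161213, cos φ = 0.986920, sin λ = 0.546043, cos λ = -0.837757.
ΔE = −sin λ·ΔX + cos λ·ΔY = −(0.546043)·(457.9) + (-0.837757)·(-274.9) = -19.73 m.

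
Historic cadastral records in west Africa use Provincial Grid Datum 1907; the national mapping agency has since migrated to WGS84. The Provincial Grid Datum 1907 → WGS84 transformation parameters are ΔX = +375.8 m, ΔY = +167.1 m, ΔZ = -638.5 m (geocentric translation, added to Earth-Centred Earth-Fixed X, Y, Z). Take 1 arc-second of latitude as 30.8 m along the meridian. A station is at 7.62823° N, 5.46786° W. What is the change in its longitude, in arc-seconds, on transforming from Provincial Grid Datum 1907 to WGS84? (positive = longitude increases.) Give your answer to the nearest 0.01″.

Δλ = 6.62″

sin φ = 0.132745, cos φ = 0.991150, sin λ = -0.095287, cos λ = 0.995450.
East component: ΔE = −sin λ·ΔX + cos λ·ΔY = −(-0.095287)(375.8) + (0.995450)(167.1) = 202.15 m.
1° of latitude spans 3600 × 30.80 = 110880 m; at latitude φ, 1° of longitude spans that × cos φ = 109898.7 m, so Δλ = 202.15 / 109898.7 × 3600 = 6.622″.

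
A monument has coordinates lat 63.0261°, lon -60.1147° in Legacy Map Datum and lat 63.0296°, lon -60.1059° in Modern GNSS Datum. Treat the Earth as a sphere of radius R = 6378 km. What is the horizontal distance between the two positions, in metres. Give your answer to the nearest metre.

591 m

Δφ = 63.0296° − 63.0261° = +0.0035°; Δλ = -60.1059° − -60.1147° = +0.0088°.
1° along a meridian = πR/180 = 111317 m.
ΔN = Δφ × 111317 = 389.6 m; ΔE = Δλ × 111317 × cos(63.0261°) = +0.0088 × 111317 × 0.453585 = 444.3 m.
Distance = √(ΔE² + ΔN²) = √(444.3² + 389.6²) = 591.0 m.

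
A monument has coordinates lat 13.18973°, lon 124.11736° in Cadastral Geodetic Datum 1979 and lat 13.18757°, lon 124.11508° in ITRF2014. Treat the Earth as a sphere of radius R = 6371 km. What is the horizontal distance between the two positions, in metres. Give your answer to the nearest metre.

344 m

Δφ = 13.18757° − 13.18973° = -0.00216°; Δλ = 124.11508° − 124.11736° = -0.00228°.
1° along a meridian = πR/180 = 111195 m.
ΔN = Δφ × 111195 = -240.2 m; ΔE = Δλ × 111195 × cos(13.18973°) = -0.00228 × 111195 × 0.973620 = -246.8 m.
Distance = √(ΔE² + ΔN²) = √((-246.8)² + (-240.2)²) = 344.4 m.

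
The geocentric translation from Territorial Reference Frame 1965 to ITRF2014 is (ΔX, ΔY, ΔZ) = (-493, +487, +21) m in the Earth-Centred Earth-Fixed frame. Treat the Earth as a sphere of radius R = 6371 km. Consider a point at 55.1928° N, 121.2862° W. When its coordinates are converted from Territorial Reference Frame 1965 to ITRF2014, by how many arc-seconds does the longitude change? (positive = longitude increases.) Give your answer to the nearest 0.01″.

Δλ = -38.24″

sin φ = 0.821077, cos φ = 0.570817, sin λ = -0.854584, cos λ = -0.519313.
East component: ΔE = −sin λ·ΔX + cos λ·ΔY = −(-0.854584)(-493) + (-0.519313)(487) = -674.22 m.
1° of latitude spans πR/180 = 111195 m; at latitude φ, 1° of longitude spans that × cos φ = 63471.9 m, so Δλ = -674.22 / 63471.9 × 3600 = -38.240″.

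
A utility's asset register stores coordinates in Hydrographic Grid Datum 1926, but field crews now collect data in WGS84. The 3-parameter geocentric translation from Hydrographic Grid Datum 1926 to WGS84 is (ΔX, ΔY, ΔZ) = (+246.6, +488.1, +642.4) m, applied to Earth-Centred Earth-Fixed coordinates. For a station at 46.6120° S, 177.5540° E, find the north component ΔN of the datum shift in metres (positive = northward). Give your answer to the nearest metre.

ΔN = 277 m

At φ = -46.6120°, λ = 177.5540°: sin φ = -0.726719, cos φ = 0.686935, sin λ = 0.042678, cos λ = -0.999089.
ΔN = −sin φ cos λ·ΔX − sin φ sin λ·ΔY + cos φ·ΔZ = −(-0.726719)(-0.999089)(246.6) − (-0.726719)(0.042678)(488.1) + (0.686935)(642.4) = 277.38 m.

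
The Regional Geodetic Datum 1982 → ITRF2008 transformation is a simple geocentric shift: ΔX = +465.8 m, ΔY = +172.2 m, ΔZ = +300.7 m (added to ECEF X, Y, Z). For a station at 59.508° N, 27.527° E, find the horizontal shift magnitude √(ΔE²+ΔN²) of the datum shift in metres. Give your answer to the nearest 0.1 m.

279.0 m

The local east axis at (φ, λ) is (−sin λ, cos λ, 0), so ΔE = −sin(27.527°)·465.8 + cos(27.527°)·172.2 = -62.57 m.
The local north axis is (−sin φ cos λ, −sin φ sin λ, cos φ), giving ΔN = -355.941 − 68.578 + 152.581 = -271.94 m.
Horizontal magnitude = √(ΔE² + ΔN²) = √((-62.57)² + (-271.94)²) = 279.04 m.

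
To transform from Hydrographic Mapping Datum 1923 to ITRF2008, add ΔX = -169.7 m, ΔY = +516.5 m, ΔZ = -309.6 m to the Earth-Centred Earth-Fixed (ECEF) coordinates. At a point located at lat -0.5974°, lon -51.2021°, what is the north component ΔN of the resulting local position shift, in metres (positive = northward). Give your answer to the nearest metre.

ΔN = -315 m

The local north axis is (−sin φ cos λ, −sin φ sin λ, cos φ), giving ΔN = -1.109 − 4.197 − 309.583 = -314.89 m.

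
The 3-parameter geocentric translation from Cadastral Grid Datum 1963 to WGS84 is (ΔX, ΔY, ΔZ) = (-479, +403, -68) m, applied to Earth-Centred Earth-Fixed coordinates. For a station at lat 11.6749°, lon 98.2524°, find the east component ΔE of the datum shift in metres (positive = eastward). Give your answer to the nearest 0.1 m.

The local east axis at (φ, λ) is (−sin λ, cos λ, 0), so ΔE = −sin(98.2524°)·(-479) + cos(98.2524°)·403 = 416.20 m.

ΔE = 416.2 m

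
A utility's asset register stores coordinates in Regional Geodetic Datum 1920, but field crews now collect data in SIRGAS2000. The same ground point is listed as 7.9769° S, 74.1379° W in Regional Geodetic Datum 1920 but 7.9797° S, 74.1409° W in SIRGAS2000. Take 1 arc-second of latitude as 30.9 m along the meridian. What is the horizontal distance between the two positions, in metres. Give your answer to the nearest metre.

454 m

Δφ = -7.9797° − -7.9769° = -0.0028°; Δλ = -74.1409° − -74.1379° = -0.0030°.
1° of latitude = 3600 × 30.90 = 111240 m.
ΔN = Δφ × 111240 = -311.5 m; ΔE = Δλ × 111240 × cos(-7.9769°) = -0.0030 × 111240 × 0.990324 = -330.5 m.
Distance = √(ΔE² + ΔN²) = √((-330.5)² + (-311.5)²) = 454.1 m.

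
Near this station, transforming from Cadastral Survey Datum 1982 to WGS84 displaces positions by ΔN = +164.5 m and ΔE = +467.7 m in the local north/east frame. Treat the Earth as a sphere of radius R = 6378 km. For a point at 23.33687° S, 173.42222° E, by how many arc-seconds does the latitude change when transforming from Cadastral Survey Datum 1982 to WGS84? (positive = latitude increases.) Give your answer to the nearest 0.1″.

Δφ = 5.3″

On a sphere of radius R, 1 rad of latitude = R, so Δφ = ΔN / R = 164.5 / 6378000 = 2.5792e-05 rad = 5.320″.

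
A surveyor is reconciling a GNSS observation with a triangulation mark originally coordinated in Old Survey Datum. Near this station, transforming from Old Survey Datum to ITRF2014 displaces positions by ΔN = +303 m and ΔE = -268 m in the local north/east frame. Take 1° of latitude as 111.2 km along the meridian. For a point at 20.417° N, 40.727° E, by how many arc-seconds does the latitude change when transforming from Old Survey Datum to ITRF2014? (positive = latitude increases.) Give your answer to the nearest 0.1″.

Δφ = 9.8″

1° of latitude = 111.2 km, so Δφ = 303.0 / 111200 = 0.0027248° = 9.809″.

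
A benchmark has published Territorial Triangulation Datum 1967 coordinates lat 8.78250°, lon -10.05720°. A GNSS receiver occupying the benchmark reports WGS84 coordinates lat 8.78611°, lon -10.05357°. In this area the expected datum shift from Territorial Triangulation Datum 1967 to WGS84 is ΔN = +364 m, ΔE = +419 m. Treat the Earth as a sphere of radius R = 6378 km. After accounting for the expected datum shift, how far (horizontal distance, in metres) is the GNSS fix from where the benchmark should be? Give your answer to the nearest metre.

43 m

Observed coordinate differences: Δφ = +0.00361°, Δλ = +0.00363°.
Converting to metres (1° lat = 111317 m, cos φ = 0.988275): observed ΔN = 401.9 m, observed ΔE = 399.3 m.
Subtracting the expected shift leaves a residual of 401.9 − (364) = 37.9 m north and 399.3 − (419) = -19.7 m east.
Residual distance = √(37.9² + (-19.7)²) = 42.7 m.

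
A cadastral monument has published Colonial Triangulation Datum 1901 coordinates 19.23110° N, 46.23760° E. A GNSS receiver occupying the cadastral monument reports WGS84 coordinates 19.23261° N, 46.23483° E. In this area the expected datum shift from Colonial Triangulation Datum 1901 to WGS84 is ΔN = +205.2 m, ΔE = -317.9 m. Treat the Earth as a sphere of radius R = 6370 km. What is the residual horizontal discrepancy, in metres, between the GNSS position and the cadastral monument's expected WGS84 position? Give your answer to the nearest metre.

46 m

Observed coordinate differences: Δφ = +0.00151°, Δλ = -0.00277°.
Converting to metres (1° lat = 111177 m, cos φ = 0.944198): observed ΔN = 167.9 m, observed ΔE = -290.8 m.
Subtracting the expected shift leaves a residual of 167.9 − (205.2) = -37.3 m north and -290.8 − (-317.9) = 27.1 m east.
Residual distance = √((-37.3)² + 27.1²) = 46.1 m.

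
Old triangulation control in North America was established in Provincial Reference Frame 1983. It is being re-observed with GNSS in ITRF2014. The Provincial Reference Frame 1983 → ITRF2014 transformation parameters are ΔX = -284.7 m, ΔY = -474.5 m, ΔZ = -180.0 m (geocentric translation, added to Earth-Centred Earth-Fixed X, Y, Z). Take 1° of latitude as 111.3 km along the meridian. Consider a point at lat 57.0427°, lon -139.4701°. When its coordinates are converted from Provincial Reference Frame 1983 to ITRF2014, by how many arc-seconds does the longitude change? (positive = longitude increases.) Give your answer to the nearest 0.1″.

sin φ = 0.839076, cos φ = 0.544014, sin λ = -0.649845, cos λ = -0.760067.
East component: ΔE = −sin λ·ΔX + cos λ·ΔY = −(-0.649845)(-284.7) + (-0.760067)(-474.5) = 175.64 m.
1° of latitude spans 111300 m; at latitude φ, 1° of longitude spans that × cos φ = 60548.7 m, so Δλ = 175.64 / 60548.7 × 3600 = 10.443″.

Δλ = 10.4″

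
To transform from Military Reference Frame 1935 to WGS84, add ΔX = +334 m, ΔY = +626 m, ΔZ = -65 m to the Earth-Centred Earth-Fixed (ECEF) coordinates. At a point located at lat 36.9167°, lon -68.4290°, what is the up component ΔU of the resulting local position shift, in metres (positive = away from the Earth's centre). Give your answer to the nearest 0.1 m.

At φ = 36.9167°, λ = -68.4290°: sin φ = 0.600653, cos φ = 0.799510, sin λ = -0.929963, cos λ = 0.367654.
ΔU = cos φ cos λ·ΔX + cos φ sin λ·ΔY + sin φ·ΔZ = (0.799510)(0.367654)(334) + (0.799510)(-0.929963)(626) + (0.600653)(-65) = -406.31 m.

ΔU = -406.3 m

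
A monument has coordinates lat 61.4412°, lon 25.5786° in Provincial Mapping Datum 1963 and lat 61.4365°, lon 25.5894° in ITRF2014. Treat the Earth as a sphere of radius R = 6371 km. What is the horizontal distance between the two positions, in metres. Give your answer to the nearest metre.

776 m

Δφ = 61.4365° − 61.4412° = -0.0047°; Δλ = 25.5894° − 25.5786° = +0.0108°.
1° along a meridian = πR/180 = 111195 m.
ΔN = Δφ × 111195 = -522.6 m; ΔE = Δλ × 111195 × cos(61.4412°) = +0.0108 × 111195 × 0.478060 = 574.1 m.
Distance = √(ΔE² + ΔN²) = √(574.1² + (-522.6)²) = 776.4 m.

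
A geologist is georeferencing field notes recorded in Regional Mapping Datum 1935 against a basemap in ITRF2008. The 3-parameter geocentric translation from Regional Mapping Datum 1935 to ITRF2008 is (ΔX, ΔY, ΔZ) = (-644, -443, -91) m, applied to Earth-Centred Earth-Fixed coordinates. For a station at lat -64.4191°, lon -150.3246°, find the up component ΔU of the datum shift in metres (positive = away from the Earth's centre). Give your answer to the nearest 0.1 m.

At φ = -64.4191°, λ = -150.3246°: sin φ = -0.901977, cos φ = 0.431785, sin λ = -0.495086, cos λ = -0.868844.
ΔU = cos φ cos λ·ΔX + cos φ sin λ·ΔY + sin φ·ΔZ = (0.431785)(-0.868844)(-644) + (0.431785)(-0.495086)(-443) + (-0.901977)(-91) = 418.38 m.

ΔU = 418.4 m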